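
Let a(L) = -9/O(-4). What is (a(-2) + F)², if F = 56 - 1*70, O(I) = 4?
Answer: 4225/16 ≈ 264.06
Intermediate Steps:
a(L) = -9/4
F = -14 (F = 56 - 70 = -14)
(a(-2) + F)² = (-9/4 - 14)² = (-65/4)² = 4225/16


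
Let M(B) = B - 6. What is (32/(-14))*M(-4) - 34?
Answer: -78/7 ≈ -11.143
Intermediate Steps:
M(B) = -6 + B
(32/(-14))*M(-4) - 34 = (32/(-14))*(-6 - 4) - 34 = (32*(-1/14))*(-10) - 34 = -16/7*(-10) - 34 = 160/7 - 34 = -78/7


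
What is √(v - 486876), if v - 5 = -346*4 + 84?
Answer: I*√488171 ≈ 698.69*I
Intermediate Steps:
v = -1295 (v = 5 + (-346*4 + 84) = 5 + (-1384 + 84) = 5 - 1300 = -1295)
√(v - 486876) = √(-1295 - 486876) = √(-488171) = I*√488171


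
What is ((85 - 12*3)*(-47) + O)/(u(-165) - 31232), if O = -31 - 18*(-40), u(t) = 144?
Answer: 807/15544 ≈ 0.051917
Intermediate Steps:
O = 689 (O = -31 + 720 = 689)
((85 - 12*3)*(-47) + O)/(u(-165) - 31232) = ((85 - 12*3)*(-47) + 689)/(144 - 31232) = ((85 - 36)*(-47) + 689)/(-31088) = (49*(-47) + 689)*(-1/31088) = (-2303 + 689)*(-1/31088) = -1614*(-1/31088) = 807/15544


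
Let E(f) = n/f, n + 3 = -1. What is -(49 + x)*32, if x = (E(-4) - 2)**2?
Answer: -1600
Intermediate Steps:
n = -4 (n = -3 - 1 = -4)
E(f) = -4/f
x = 1 (x = (-4/(-4) - 2)**2 = (-4*(-1/4) - 2)**2 = (1 - 2)**2 = (-1)**2 = 1)
-(49 + x)*32 = -(49 + 1)*32 = -50*32 = -1*1600 = -1600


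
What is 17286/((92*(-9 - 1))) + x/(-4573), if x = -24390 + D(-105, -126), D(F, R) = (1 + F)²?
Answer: -33280399/2103580 ≈ -15.821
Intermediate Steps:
x = -13574 (x = -24390 + (1 - 105)² = -24390 + (-104)² = -24390 + 10816 = -13574)
17286/((92*(-9 - 1))) + x/(-4573) = 17286/((92*(-9 - 1))) - 13574/(-4573) = 17286/((92*(-10))) - 13574*(-1/4573) = 17286/(-920) + 13574/4573 = 17286*(-1/920) + 13574/4573 = -8643/460 + 13574/4573 = -33280399/2103580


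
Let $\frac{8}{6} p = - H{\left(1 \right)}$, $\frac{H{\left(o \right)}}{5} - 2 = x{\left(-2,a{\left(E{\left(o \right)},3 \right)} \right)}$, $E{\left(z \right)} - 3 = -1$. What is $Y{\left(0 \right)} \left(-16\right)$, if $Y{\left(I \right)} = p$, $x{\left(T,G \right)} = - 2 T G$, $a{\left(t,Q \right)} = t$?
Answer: $600$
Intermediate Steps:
$E{\left(z \right)} = 2$ ($E{\left(z \right)} = 3 - 1 = 2$)
$x{\left(T,G \right)} = - 2 G T$
$H{\left(o \right)} = 50$ ($H{\left(o \right)} = 10 + 5 \left(\left(-2\right) 2 \left(-2\right)\right) = 10 + 5 \cdot 8 = 10 + 40 = 50$)
$p = - \frac{75}{2}$ ($p = \frac{3 \left(\left(-1\right) 50\right)}{4} = \frac{3}{4} \left(-50\right) = - \frac{75}{2} \approx -37.5$)
$Y{\left(I \right)} = - \frac{75}{2}$
$Y{\left(0 \right)} \left(-16\right) = \left(- \frac{75}{2}\right) \left(-16\right) = 600$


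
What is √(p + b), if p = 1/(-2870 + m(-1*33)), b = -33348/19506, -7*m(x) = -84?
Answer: 3*I*√16402359474930/9291358 ≈ 1.3077*I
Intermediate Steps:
m(x) = 12 (m(x) = -⅐*(-84) = 12)
b = -5558/3251 (b = -33348*1/19506 = -5558/3251 ≈ -1.7096)
p = -1/2858 (p = 1/(-2870 + 12) = 1/(-2858) = -1/2858 ≈ -0.00034990)
√(p + b) = √(-1/2858 - 5558/3251) = √(-15888015/9291358) = 3*I*√16402359474930/9291358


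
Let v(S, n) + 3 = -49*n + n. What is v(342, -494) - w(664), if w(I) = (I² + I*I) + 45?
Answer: -858128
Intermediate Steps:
v(S, n) = -3 - 48*n (v(S, n) = -3 + (-49*n + n) = -3 - 48*n)
w(I) = 45 + 2*I² (w(I) = (I² + I²) + 45 = 2*I² + 45 = 45 + 2*I²)
v(342, -494) - w(664) = (-3 - 48*(-494)) - (45 + 2*664²) = (-3 + 23712) - (45 + 2*440896) = 23709 - (45 + 881792) = 23709 - 1*881837 = 23709 - 881837 = -858128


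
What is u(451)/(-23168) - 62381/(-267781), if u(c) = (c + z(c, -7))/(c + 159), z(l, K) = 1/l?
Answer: 198773168369959/853384370861440 ≈ 0.23292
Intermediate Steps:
u(c) = (c + 1/c)/(159 + c) (u(c) = (c + 1/c)/(c + 159) = (c + 1/c)/(159 + c))
u(451)/(-23168) - 62381/(-267781) = ((1 + 451²)/(451*(159 + 451)))/(-23168) - 62381/(-267781) = ((1/451)*(1 + 203401)/610)*(-1/23168) - 62381*(-1/267781) = ((1/451)*(1/610)*203402)*(-1/23168) + 62381/267781 = (101701/137555)*(-1/23168) + 62381/267781 = -101701/3186874240 + 62381/267781 = 198773168369959/853384370861440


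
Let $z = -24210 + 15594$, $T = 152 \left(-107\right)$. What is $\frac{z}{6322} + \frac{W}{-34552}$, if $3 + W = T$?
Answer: $- \frac{97430029}{109218872} \approx -0.89206$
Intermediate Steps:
$T = -16264$
$W = -16267$ ($W = -3 - 16264 = -16267$)
$z = -8616$
$\frac{z}{6322} + \frac{W}{-34552} = - \frac{8616}{6322} - \frac{16267}{-34552} = \left(-8616\right) \frac{1}{6322} - - \frac{16267}{34552} = - \frac{4308}{3161} + \frac{16267}{34552} = - \frac{97430029}{109218872}$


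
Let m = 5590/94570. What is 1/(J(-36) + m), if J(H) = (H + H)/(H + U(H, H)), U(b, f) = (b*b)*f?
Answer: 12265729/743937 ≈ 16.488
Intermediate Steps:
U(b, f) = f*b**2 (U(b, f) = b**2*f = f*b**2)
J(H) = 2*H/(H + H**3) (J(H) = (H + H)/(H + H*H**2) = (2*H)/(H + H**3) = 2*H/(H + H**3))
m = 559/9457 (m = 5590*(1/94570) = 559/9457 ≈ 0.059110)
1/(J(-36) + m) = 1/(2/(1 + (-36)**2) + 559/9457) = 1/(2/(1 + 1296) + 559/9457) = 1/(2/1297 + 559/9457) = 1/(743937/12265729) = 12265729/743937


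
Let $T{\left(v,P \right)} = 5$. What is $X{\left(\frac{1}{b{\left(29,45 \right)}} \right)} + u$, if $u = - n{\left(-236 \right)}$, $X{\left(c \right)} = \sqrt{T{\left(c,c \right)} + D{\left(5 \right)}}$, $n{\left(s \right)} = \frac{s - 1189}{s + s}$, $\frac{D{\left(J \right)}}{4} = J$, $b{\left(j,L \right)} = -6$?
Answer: $\frac{935}{472} \approx 1.9809$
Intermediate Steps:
$D{\left(J \right)} = 4 J$
$n{\left(s \right)} = \frac{-1189 + s}{2 s}$
$X{\left(c \right)} = 5$ ($X{\left(c \right)} = \sqrt{5 + 4 \cdot 5} = \sqrt{5 + 20} = \sqrt{25} = 5$)
$u = - \frac{1425}{472}$ ($u = - \frac{-1189 - 236}{2 \left(-236\right)} = - \frac{\left(-1\right) \left(-1425\right)}{2 \cdot 236} = \left(-1\right) \frac{1425}{472} = - \frac{1425}{472} \approx -3.0191$)
$X{\left(\frac{1}{b{\left(29,45 \right)}} \right)} + u = 5 - \frac{1425}{472} = \frac{935}{472}$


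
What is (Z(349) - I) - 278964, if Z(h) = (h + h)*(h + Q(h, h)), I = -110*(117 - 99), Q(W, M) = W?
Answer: 210220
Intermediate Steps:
I = -1980 (I = -110*18 = -1980)
Z(h) = 4*h² (Z(h) = (h + h)*(h + h) = (2*h)*(2*h) = 4*h²)
(Z(349) - I) - 278964 = (4*349² - 1*(-1980)) - 278964 = (4*121801 + 1980) - 278964 = (487204 + 1980) - 278964 = 489184 - 278964 = 210220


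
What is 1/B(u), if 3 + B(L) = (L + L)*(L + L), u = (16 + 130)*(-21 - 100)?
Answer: 1/1248350221 ≈ 8.0106e-10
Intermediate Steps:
u = -17666 (u = 146*(-121) = -17666)
B(L) = -3 + 4*L² (B(L) = -3 + (L + L)*(L + L) = -3 + (2*L)*(2*L) = -3 + 4*L²)
1/B(u) = 1/(-3 + 4*(-17666)²) = 1/(-3 + 4*312087556) = 1/(-3 + 1248350224) = 1/1248350221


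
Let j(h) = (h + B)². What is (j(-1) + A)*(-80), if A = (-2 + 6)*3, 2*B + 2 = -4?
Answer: -2240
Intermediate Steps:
B = -3 (B = -1 + (½)*(-4) = -1 - 2 = -3)
A = 12 (A = 4*3 = 12)
j(h) = (-3 + h)² (j(h) = (h - 3)² = (-3 + h)²)
(j(-1) + A)*(-80) = ((-3 - 1)² + 12)*(-80) = ((-4)² + 12)*(-80) = (16 + 12)*(-80) = 28*(-80) = -2240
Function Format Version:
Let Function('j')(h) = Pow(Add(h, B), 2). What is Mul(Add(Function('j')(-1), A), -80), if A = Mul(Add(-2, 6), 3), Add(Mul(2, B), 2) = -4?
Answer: -2240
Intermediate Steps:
B = -3 (B = Add(-1, Mul(Rational(1, 2), -4)) = Add(-1, -2) = -3)
A = 12 (A = Mul(4, 3) = 12)
Function('j')(h) = Pow(Add(-3, h), 2) (Function('j')(h) = Pow(Add(h, -3), 2) = Pow(Add(-3, h), 2))
Mul(Add(Function('j')(-1), A), -80) = Mul(Add(Pow(Add(-3, -1), 2), 12), -80) = Mul(Add(Pow(-4, 2), 12), -80) = Mul(Add(16, 12), -80) = Mul(28, -80) = -2240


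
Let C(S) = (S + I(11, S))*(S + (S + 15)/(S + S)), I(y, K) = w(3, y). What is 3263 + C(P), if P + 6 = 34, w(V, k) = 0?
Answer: 8137/2 ≈ 4068.5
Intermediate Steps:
P = 28 (P = -6 + 34 = 28)
I(y, K) = 0
C(S) = S*(S + (15 + S)/(2*S)) (C(S) = (S + 0)*(S + (S + 15)/(S + S)) = S*(S + (15 + S)/((2*S))) = S*(S + (15 + S)*(1/(2*S))) = S*(S + (15 + S)/(2*S)))
3263 + C(P) = 3263 + (15/2 + 28² + (½)*28) = 3263 + (15/2 + 784 + 14) = 3263 + 1611/2 = 8137/2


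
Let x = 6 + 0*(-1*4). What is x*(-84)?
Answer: -504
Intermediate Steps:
x = 6 (x = 6 + 0*(-4) = 6 + 0 = 6)
x*(-84) = 6*(-84) = -504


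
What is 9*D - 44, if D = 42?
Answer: 334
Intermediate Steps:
9*D - 44 = 9*42 - 44 = 378 - 44 = 334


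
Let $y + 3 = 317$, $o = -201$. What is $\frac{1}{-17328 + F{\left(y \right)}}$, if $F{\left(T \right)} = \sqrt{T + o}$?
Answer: $- \frac{17328}{300259471} - \frac{\sqrt{113}}{300259471} \approx -5.7745 \cdot 10^{-5}$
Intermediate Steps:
$y = 314$ ($y = -3 + 317 = 314$)
$F{\left(T \right)} = \sqrt{-201 + T}$ ($F{\left(T \right)} = \sqrt{T - 201} = \sqrt{-201 + T}$)
$\frac{1}{-17328 + F{\left(y \right)}} = \frac{1}{-17328 + \sqrt{-201 + 314}} = \frac{1}{-17328 + \sqrt{113}}$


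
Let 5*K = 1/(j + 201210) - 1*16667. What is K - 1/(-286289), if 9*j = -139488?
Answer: -531681751780141/159501335726 ≈ -3333.4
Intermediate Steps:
j = -46496/3 (j = (⅑)*(-139488) = -46496/3 ≈ -15499.)
K = -1857150475/557134 (K = (1/(-46496/3 + 201210) - 1*16667)/5 = (1/(557134/3) - 16667)/5 = (3/557134 - 16667)/5 = (⅕)*(-9285752375/557134) = -1857150475/557134 ≈ -3333.4)
K - 1/(-286289) = -1857150475/557134 - 1/(-286289) = -1857150475/557134 - 1*(-1/286289) = -1857150475/557134 + 1/286289 = -531681751780141/159501335726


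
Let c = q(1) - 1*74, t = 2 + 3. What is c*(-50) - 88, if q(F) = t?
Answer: 3362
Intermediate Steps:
t = 5
q(F) = 5
c = -69 (c = 5 - 1*74 = 5 - 74 = -69)
c*(-50) - 88 = -69*(-50) - 88 = 3450 - 88 = 3362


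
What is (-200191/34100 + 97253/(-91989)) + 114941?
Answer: 360528059133701/3136824900 ≈ 1.1493e+5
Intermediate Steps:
(-200191/34100 + 97253/(-91989)) + 114941 = (-200191*1/34100 + 97253*(-1/91989)) + 114941 = (-200191/34100 - 97253/91989) + 114941 = -21731697199/3136824900 + 114941 = 360528059133701/3136824900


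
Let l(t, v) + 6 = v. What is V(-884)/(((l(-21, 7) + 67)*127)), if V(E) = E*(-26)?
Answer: 338/127 ≈ 2.6614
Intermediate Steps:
l(t, v) = -6 + v
V(E) = -26*E
V(-884)/(((l(-21, 7) + 67)*127)) = (-26*(-884))/((((-6 + 7) + 67)*127)) = 22984/(((1 + 67)*127)) = 22984/((68*127)) = 22984/8636 = 22984*(1/8636) = 338/127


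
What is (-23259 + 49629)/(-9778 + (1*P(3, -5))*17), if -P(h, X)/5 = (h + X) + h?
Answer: -26370/9863 ≈ -2.6736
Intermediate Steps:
P(h, X) = -10*h - 5*X (P(h, X) = -5*((h + X) + h) = -5*((X + h) + h) = -5*(X + 2*h) = -10*h - 5*X)
(-23259 + 49629)/(-9778 + (1*P(3, -5))*17) = (-23259 + 49629)/(-9778 + (1*(-10*3 - 5*(-5)))*17) = 26370/(-9778 + (1*(-30 + 25))*17) = 26370/(-9778 + (1*(-5))*17) = 26370/(-9778 - 5*17) = 26370/(-9778 - 85) = 26370/(-9863) = 26370*(-1/9863) = -26370/9863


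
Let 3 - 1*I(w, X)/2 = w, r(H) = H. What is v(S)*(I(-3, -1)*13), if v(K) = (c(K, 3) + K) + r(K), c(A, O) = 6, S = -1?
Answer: 624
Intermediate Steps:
I(w, X) = 6 - 2*w
v(K) = 6 + 2*K (v(K) = (6 + K) + K = 6 + 2*K)
v(S)*(I(-3, -1)*13) = (6 + 2*(-1))*((6 - 2*(-3))*13) = (6 - 2)*((6 + 6)*13) = 4*(12*13) = 4*156 = 624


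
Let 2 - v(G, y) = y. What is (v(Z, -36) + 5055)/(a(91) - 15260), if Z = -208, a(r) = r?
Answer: -463/1379 ≈ -0.33575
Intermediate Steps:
v(G, y) = 2 - y
(v(Z, -36) + 5055)/(a(91) - 15260) = ((2 - 1*(-36)) + 5055)/(91 - 15260) = ((2 + 36) + 5055)/(-15169) = (38 + 5055)*(-1/15169) = 5093*(-1/15169) = -463/1379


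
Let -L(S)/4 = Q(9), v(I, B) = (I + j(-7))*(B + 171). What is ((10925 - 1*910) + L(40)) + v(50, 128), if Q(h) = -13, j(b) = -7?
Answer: 22924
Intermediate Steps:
v(I, B) = (-7 + I)*(171 + B) (v(I, B) = (I - 7)*(B + 171) = (-7 + I)*(171 + B))
L(S) = 52 (L(S) = -4*(-13) = 52)
((10925 - 1*910) + L(40)) + v(50, 128) = ((10925 - 1*910) + 52) + (-1197 - 7*128 + 171*50 + 128*50) = ((10925 - 910) + 52) + (-1197 - 896 + 8550 + 6400) = (10015 + 52) + 12857 = 10067 + 12857 = 22924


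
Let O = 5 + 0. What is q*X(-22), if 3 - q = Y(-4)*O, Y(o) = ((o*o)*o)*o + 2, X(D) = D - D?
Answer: 0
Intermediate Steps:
X(D) = 0
Y(o) = 2 + o⁴ (Y(o) = (o²*o)*o + 2 = o³*o + 2 = o⁴ + 2 = 2 + o⁴)
O = 5
q = -1287 (q = 3 - (2 + (-4)⁴)*5 = 3 - (2 + 256)*5 = 3 - 258*5 = 3 - 1*1290 = 3 - 1290 = -1287)
q*X(-22) = -1287*0 = 0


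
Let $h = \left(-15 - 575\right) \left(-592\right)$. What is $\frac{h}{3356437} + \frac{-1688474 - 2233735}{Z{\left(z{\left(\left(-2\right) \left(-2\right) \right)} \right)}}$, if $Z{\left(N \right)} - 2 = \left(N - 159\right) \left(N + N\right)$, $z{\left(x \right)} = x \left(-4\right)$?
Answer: $- \frac{13162690742773}{18802760074} \approx -700.04$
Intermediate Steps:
$z{\left(x \right)} = - 4 x$
$Z{\left(N \right)} = 2 + 2 N \left(-159 + N\right)$ ($Z{\left(N \right)} = 2 + \left(N - 159\right) \left(N + N\right) = 2 + \left(-159 + N\right) 2 N = 2 + 2 N \left(-159 + N\right)$)
$h = 349280$ ($h = \left(-590\right) \left(-592\right) = 349280$)
$\frac{h}{3356437} + \frac{-1688474 - 2233735}{Z{\left(z{\left(\left(-2\right) \left(-2\right) \right)} \right)}} = \frac{349280}{3356437} + \frac{-1688474 - 2233735}{2 - 318 \left(- 4 \left(\left(-2\right) \left(-2\right)\right)\right) + 2 \left(- 4 \left(\left(-2\right) \left(-2\right)\right)\right)^{2}} = 349280 \cdot \frac{1}{3356437} - \frac{3922209}{2 - 318 \left(\left(-4\right) 4\right) + 2 \left(\left(-4\right) 4\right)^{2}} = \frac{349280}{3356437} - \frac{3922209}{2 - -5088 + 2 \left(-16\right)^{2}} = \frac{349280}{3356437} - \frac{3922209}{2 + 5088 + 2 \cdot 256} = \frac{349280}{3356437} - \frac{3922209}{2 + 5088 + 512} = \frac{349280}{3356437} - \frac{3922209}{5602} = - \frac{13162690742773}{18802760074}$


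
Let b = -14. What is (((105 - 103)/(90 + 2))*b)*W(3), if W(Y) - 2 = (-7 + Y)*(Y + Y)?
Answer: 154/23 ≈ 6.6956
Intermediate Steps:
W(Y) = 2 + 2*Y*(-7 + Y) (W(Y) = 2 + (-7 + Y)*(Y + Y) = 2 + (-7 + Y)*(2*Y) = 2 + 2*Y*(-7 + Y))
(((105 - 103)/(90 + 2))*b)*W(3) = (((105 - 103)/(90 + 2))*(-14))*(2 - 14*3 + 2*3²) = ((2/92)*(-14))*(2 - 42 + 2*9) = ((2*(1/92))*(-14))*(2 - 42 + 18) = ((1/46)*(-14))*(-22) = -7/23*(-22) = 154/23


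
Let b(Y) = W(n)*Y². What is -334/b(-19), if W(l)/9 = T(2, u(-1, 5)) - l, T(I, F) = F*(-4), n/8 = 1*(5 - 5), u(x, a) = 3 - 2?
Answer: 167/6498 ≈ 0.025700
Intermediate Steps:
u(x, a) = 1
n = 0 (n = 8*(1*(5 - 5)) = 8*(1*0) = 8*0 = 0)
T(I, F) = -4*F
W(l) = -36 - 9*l (W(l) = 9*(-4*1 - l) = 9*(-4 - l) = -36 - 9*l)
b(Y) = -36*Y² (b(Y) = (-36 - 9*0)*Y² = (-36 + 0)*Y² = -36*Y²)
-334/b(-19) = -334/((-36*(-19)²)) = -334/((-36*361)) = -334/(-12996) = -334*(-1/12996) = 167/6498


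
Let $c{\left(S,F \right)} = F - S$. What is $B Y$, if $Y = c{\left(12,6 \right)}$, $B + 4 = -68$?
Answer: $432$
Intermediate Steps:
$B = -72$ ($B = -4 - 68 = -72$)
$Y = -6$ ($Y = 6 - 12 = -6$)
$B Y = \left(-72\right) \left(-6\right) = 432$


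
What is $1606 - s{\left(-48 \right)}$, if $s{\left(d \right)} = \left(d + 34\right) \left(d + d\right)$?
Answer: $262$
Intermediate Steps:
$s{\left(d \right)} = 2 d \left(34 + d\right)$ ($s{\left(d \right)} = \left(34 + d\right) 2 d = 2 d \left(34 + d\right)$)
$1606 - s{\left(-48 \right)} = 1606 - 2 \left(-48\right) \left(34 - 48\right) = 1606 - 2 \left(-48\right) \left(-14\right) = 1606 - 1344 = 262$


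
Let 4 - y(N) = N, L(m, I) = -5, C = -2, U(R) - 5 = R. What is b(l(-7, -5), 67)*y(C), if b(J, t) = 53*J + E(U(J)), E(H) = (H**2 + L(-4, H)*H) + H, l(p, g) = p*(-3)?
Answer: 10110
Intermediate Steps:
l(p, g) = -3*p
U(R) = 5 + R
E(H) = H**2 - 4*H (E(H) = (H**2 - 5*H) + H = H**2 - 4*H)
y(N) = 4 - N
b(J, t) = 53*J + (1 + J)*(5 + J) (b(J, t) = 53*J + (5 + J)*(-4 + (5 + J)) = 53*J + (5 + J)*(1 + J) = 53*J + (1 + J)*(5 + J))
b(l(-7, -5), 67)*y(C) = (5 + (-3*(-7))**2 + 59*(-3*(-7)))*(4 - 1*(-2)) = (5 + 21**2 + 59*21)*(4 + 2) = (5 + 441 + 1239)*6 = 1685*6 = 10110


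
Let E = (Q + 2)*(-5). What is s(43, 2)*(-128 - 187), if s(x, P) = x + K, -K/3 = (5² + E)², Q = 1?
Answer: 80955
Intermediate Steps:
E = -15 (E = (1 + 2)*(-5) = 3*(-5) = -15)
K = -300 (K = -3*(5² - 15)² = -3*(25 - 15)² = -3*10² = -3*100 = -300)
s(x, P) = -300 + x (s(x, P) = x - 300 = -300 + x)
s(43, 2)*(-128 - 187) = (-300 + 43)*(-128 - 187) = -257*(-315) = 80955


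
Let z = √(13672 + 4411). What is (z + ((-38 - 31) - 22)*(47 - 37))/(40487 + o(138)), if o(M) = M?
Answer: -14/625 + √107/3125 ≈ -0.019090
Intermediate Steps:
z = 13*√107 (z = √18083 = 13*√107 ≈ 134.47)
(z + ((-38 - 31) - 22)*(47 - 37))/(40487 + o(138)) = (13*√107 + ((-38 - 31) - 22)*(47 - 37))/(40487 + 138) = (13*√107 + (-69 - 22)*10)/40625 = (13*√107 - 91*10)*(1/40625) = (13*√107 - 910)*(1/40625) = (-910 + 13*√107)*(1/40625) = -14/625 + √107/3125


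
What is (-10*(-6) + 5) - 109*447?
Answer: -48658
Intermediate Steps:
(-10*(-6) + 5) - 109*447 = (60 + 5) - 48723 = 65 - 48723 = -48658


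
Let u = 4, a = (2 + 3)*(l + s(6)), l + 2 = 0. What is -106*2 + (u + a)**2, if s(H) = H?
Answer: 364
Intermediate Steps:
l = -2 (l = -2 + 0 = -2)
a = 20 (a = (2 + 3)*(-2 + 6) = 5*4 = 20)
-106*2 + (u + a)**2 = -106*2 + (4 + 20)**2 = -212 + 24**2 = -212 + 576 = 364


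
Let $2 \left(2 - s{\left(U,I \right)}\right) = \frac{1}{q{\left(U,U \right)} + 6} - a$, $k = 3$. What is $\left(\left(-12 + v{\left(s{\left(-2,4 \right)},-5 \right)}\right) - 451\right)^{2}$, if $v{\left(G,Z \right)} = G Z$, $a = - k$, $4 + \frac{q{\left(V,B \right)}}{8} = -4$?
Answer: $\frac{2916324009}{13456} \approx 2.1673 \cdot 10^{5}$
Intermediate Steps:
$q{\left(V,B \right)} = -64$ ($q{\left(V,B \right)} = -32 + 8 \left(-4\right) = -32 - 32 = -64$)
$a = -3$ ($a = \left(-1\right) 3 = -3$)
$s{\left(U,I \right)} = \frac{59}{116}$ ($s{\left(U,I \right)} = 2 - \frac{\frac{1}{-64 + 6} - -3}{2} = 2 - \frac{\frac{1}{-58} + 3}{2} = 2 - \frac{- \frac{1}{58} + 3}{2} = 2 - \frac{173}{116} = \frac{59}{116}$)
$\left(\left(-12 + v{\left(s{\left(-2,4 \right)},-5 \right)}\right) - 451\right)^{2} = \left(\left(-12 + \frac{59}{116} \left(-5\right)\right) - 451\right)^{2} = \left(\left(-12 - \frac{295}{116}\right) - 451\right)^{2} = \left(- \frac{1687}{116} - 451\right)^{2} = \left(- \frac{54003}{116}\right)^{2} = \frac{2916324009}{13456}$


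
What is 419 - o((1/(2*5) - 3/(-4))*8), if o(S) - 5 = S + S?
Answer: 2002/5 ≈ 400.40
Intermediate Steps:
o(S) = 5 + 2*S (o(S) = 5 + (S + S) = 5 + 2*S)
419 - o((1/(2*5) - 3/(-4))*8) = 419 - (5 + 2*((1/(2*5) - 3/(-4))*8)) = 419 - (5 + 2*(((½)*(⅕) - 3*(-¼))*8)) = 419 - (5 + 2*((⅒ + ¾)*8)) = 419 - (5 + 2*((17/20)*8)) = 419 - (5 + 2*(34/5)) = 419 - (5 + 68/5) = 419 - 1*93/5 = 419 - 93/5 = 2002/5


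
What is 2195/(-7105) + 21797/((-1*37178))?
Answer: -1630851/1821722 ≈ -0.89522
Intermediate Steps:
2195/(-7105) + 21797/((-1*37178)) = 2195*(-1/7105) + 21797/(-37178) = -439/1421 + 21797*(-1/37178) = -439/1421 - 21797/37178 = -1630851/1821722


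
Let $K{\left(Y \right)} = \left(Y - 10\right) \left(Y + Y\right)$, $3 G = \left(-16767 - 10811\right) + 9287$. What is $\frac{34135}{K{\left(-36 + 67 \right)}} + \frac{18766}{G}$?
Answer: $\frac{26241109}{1134042} \approx 23.139$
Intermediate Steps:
$G = -6097$ ($G = \frac{\left(-16767 - 10811\right) + 9287}{3} = \frac{-27578 + 9287}{3} = \frac{1}{3} \left(-18291\right) = -6097$)
$K{\left(Y \right)} = 2 Y \left(-10 + Y\right)$ ($K{\left(Y \right)} = \left(-10 + Y\right) 2 Y = 2 Y \left(-10 + Y\right)$)
$\frac{34135}{K{\left(-36 + 67 \right)}} + \frac{18766}{G} = \frac{34135}{2 \left(-36 + 67\right) \left(-10 + \left(-36 + 67\right)\right)} + \frac{18766}{-6097} = \frac{34135}{2 \cdot 31 \left(-10 + 31\right)} + 18766 \left(- \frac{1}{6097}\right) = \frac{34135}{2 \cdot 31 \cdot 21} - \frac{18766}{6097} = \frac{34135}{1302} - \frac{18766}{6097} = \frac{26241109}{1134042}$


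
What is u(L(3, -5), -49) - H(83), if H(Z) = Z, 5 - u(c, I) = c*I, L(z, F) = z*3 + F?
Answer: 118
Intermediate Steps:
L(z, F) = F + 3*z (L(z, F) = 3*z + F = F + 3*z)
u(c, I) = 5 - I*c (u(c, I) = 5 - c*I = 5 - I*c)
u(L(3, -5), -49) - H(83) = (5 - 1*(-49)*(-5 + 3*3)) - 1*83 = (5 - 1*(-49)*(-5 + 9)) - 83 = (5 - 1*(-49)*4) - 83 = (5 + 196) - 83 = 201 - 83 = 118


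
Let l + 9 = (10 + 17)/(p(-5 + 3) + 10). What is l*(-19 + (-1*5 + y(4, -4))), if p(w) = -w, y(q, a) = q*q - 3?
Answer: 297/4 ≈ 74.250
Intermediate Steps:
y(q, a) = -3 + q² (y(q, a) = q² - 3 = -3 + q²)
l = -27/4 (l = -9 + (10 + 17)/(-(-5 + 3) + 10) = -9 + 27/(-1*(-2) + 10) = -9 + 27/(2 + 10) = -9 + 27/12 = -9 + 27*(1/12) = -9 + 9/4 = -27/4 ≈ -6.7500)
l*(-19 + (-1*5 + y(4, -4))) = -27*(-19 + (-1*5 + (-3 + 4²)))/4 = -27*(-19 + (-5 + (-3 + 16)))/4 = -27*(-19 + (-5 + 13))/4 = -27*(-19 + 8)/4 = -27/4*(-11) = 297/4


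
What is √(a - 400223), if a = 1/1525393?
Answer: I*√931248403486466734/1525393 ≈ 632.63*I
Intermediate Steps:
a = 1/1525393 ≈ 6.5557e-7
√(a - 400223) = √(1/1525393 - 400223) = √(-610497362638/1525393) = I*√931248403486466734/1525393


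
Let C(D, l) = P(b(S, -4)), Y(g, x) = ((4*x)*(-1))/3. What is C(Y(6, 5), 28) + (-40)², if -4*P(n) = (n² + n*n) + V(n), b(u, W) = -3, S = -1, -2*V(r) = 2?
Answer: 6383/4 ≈ 1595.8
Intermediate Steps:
V(r) = -1 (V(r) = -½*2 = -1)
Y(g, x) = -4*x/3 (Y(g, x) = -4*x*(⅓) = -4*x/3)
P(n) = ¼ - n²/2 (P(n) = -((n² + n*n) - 1)/4 = -((n² + n²) - 1)/4 = -(2*n² - 1)/4 = -(-1 + 2*n²)/4 = ¼ - n²/2)
C(D, l) = -17/4 (C(D, l) = ¼ - ½*(-3)² = ¼ - ½*9 = ¼ - 9/2 = -17/4)
C(Y(6, 5), 28) + (-40)² = -17/4 + (-40)² = -17/4 + 1600 = 6383/4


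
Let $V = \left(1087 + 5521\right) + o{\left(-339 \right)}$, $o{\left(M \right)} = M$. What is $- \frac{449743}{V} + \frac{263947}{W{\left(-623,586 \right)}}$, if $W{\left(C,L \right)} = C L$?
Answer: $- \frac{165845958697}{2288673982} \approx -72.464$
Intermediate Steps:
$V = 6269$ ($V = \left(1087 + 5521\right) - 339 = 6608 - 339 = 6269$)
$- \frac{449743}{V} + \frac{263947}{W{\left(-623,586 \right)}} = - \frac{449743}{6269} + \frac{263947}{\left(-623\right) 586} = \left(-449743\right) \frac{1}{6269} + \frac{263947}{-365078} = - \frac{449743}{6269} + 263947 \left(- \frac{1}{365078}\right) = - \frac{449743}{6269} - \frac{263947}{365078} = - \frac{165845958697}{2288673982}$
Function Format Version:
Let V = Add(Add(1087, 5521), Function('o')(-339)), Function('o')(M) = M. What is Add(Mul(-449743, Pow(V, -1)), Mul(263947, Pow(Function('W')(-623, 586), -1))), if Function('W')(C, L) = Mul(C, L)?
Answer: Rational(-165845958697, 2288673982) ≈ -72.464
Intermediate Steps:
V = 6269 (V = Add(Add(1087, 5521), -339) = Add(6608, -339) = 6269)
Add(Mul(-449743, Pow(V, -1)), Mul(263947, Pow(Function('W')(-623, 586), -1))) = Add(Mul(-449743, Pow(6269, -1)), Mul(263947, Pow(Mul(-623, 586), -1))) = Add(Mul(-449743, Rational(1, 6269)), Mul(263947, Pow(-365078, -1))) = Add(Rational(-449743, 6269), Mul(263947, Rational(-1, 365078))) = Add(Rational(-449743, 6269), Rational(-263947, 365078)) = Rational(-165845958697, 2288673982)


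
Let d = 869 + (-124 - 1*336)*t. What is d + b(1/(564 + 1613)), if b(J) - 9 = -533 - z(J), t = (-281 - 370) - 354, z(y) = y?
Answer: 1007178164/2177 ≈ 4.6265e+5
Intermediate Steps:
t = -1005 (t = -651 - 354 = -1005)
d = 463169 (d = 869 + (-124 - 1*336)*(-1005) = 869 + (-124 - 336)*(-1005) = 869 - 460*(-1005) = 869 + 462300 = 463169)
b(J) = -524 - J (b(J) = 9 + (-533 - J) = -524 - J)
d + b(1/(564 + 1613)) = 463169 + (-524 - 1/(564 + 1613)) = 463169 + (-524 - 1/2177) = 463169 - 1140749/2177 = 1007178164/2177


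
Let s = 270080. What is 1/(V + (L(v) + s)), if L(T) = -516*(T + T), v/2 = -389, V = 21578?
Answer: 1/1094554 ≈ 9.1361e-7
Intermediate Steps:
v = -778 (v = 2*(-389) = -778)
L(T) = -1032*T
1/(V + (L(v) + s)) = 1/(21578 + (-1032*(-778) + 270080)) = 1/(21578 + (802896 + 270080)) = 1/(21578 + 1072976) = 1/1094554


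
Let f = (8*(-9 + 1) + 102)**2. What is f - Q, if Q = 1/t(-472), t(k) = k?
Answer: 681569/472 ≈ 1444.0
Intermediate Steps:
Q = -1/472 (Q = 1/(-472) = -1/472 ≈ -0.0021186)
f = 1444 (f = (8*(-8) + 102)**2 = (-64 + 102)**2 = 38**2 = 1444)
f - Q = 1444 - 1*(-1/472) = 1444 + 1/472 = 681569/472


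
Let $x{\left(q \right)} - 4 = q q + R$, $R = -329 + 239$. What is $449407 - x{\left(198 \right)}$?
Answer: $410289$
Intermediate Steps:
$R = -90$
$x{\left(q \right)} = -86 + q^{2}$ ($x{\left(q \right)} = 4 + \left(q q - 90\right) = 4 + \left(q^{2} - 90\right) = 4 + \left(-90 + q^{2}\right) = -86 + q^{2}$)
$449407 - x{\left(198 \right)} = 449407 - \left(-86 + 198^{2}\right) = 449407 - \left(-86 + 39204\right) = 449407 - 39118 = 410289$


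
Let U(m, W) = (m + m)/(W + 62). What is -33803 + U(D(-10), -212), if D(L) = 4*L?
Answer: -507037/15 ≈ -33802.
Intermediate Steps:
U(m, W) = 2*m/(62 + W) (U(m, W) = (2*m)/(62 + W) = 2*m/(62 + W))
-33803 + U(D(-10), -212) = -33803 + 2*(4*(-10))/(62 - 212) = -33803 + 2*(-40)/(-150) = -33803 + 2*(-40)*(-1/150) = -33803 + 8/15 = -507037/15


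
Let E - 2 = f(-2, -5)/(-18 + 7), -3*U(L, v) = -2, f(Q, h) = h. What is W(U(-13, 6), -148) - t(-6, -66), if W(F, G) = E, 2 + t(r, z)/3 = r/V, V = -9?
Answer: 71/11 ≈ 6.4545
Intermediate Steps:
U(L, v) = ⅔ (U(L, v) = -⅓*(-2) = ⅔)
E = 27/11 (E = 2 - 5/(-18 + 7) = 2 - 5/(-11) = 2 - 5*(-1/11) = 2 + 5/11 = 27/11 ≈ 2.4545)
t(r, z) = -6 - r/3 (t(r, z) = -6 + 3*(r/(-9)) = -6 + 3*(r*(-⅑)) = -6 + 3*(-r/9) = -6 - r/3)
W(F, G) = 27/11
W(U(-13, 6), -148) - t(-6, -66) = 27/11 - (-6 - ⅓*(-6)) = 27/11 - (-6 + 2) = 27/11 - 1*(-4) = 27/11 + 4 = 71/11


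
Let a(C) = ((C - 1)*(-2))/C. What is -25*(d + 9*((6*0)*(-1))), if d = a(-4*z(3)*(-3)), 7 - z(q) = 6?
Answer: 275/6 ≈ 45.833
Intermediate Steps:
z(q) = 1 (z(q) = 7 - 1*6 = 7 - 6 = 1)
a(C) = (2 - 2*C)/C (a(C) = ((-1 + C)*(-2))/C = (2 - 2*C)/C)
d = -11/6 (d = -2 + 2/((-4*1*(-3))) = -2 + 2/((-4*(-3))) = -2 + 2/12 = -2 + 2*(1/12) = -2 + ⅙ = -11/6 ≈ -1.8333)
-25*(d + 9*((6*0)*(-1))) = -25*(-11/6 + 9*((6*0)*(-1))) = -25*(-11/6 + 9*(0*(-1))) = -25*(-11/6 + 9*0) = -25*(-11/6 + 0) = -25*(-11/6) = 275/6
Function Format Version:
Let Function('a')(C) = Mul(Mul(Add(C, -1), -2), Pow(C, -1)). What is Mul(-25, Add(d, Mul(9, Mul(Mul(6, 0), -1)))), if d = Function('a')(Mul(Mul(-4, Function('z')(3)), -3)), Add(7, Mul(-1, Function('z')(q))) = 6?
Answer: Rational(275, 6) ≈ 45.833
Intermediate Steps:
Function('z')(q) = 1 (Function('z')(q) = Add(7, Mul(-1, 6)) = Add(7, -6) = 1)
Function('a')(C) = Mul(Pow(C, -1), Add(2, Mul(-2, C))) (Function('a')(C) = Mul(Mul(Add(-1, C), -2), Pow(C, -1)) = Mul(Add(2, Mul(-2, C)), Pow(C, -1)) = Mul(Pow(C, -1), Add(2, Mul(-2, C))))
d = Rational(-11, 6) (d = Add(-2, Mul(2, Pow(Mul(Mul(-4, 1), -3), -1))) = Add(-2, Mul(2, Pow(Mul(-4, -3), -1))) = Add(-2, Mul(2, Pow(12, -1))) = Add(-2, Mul(2, Rational(1, 12))) = Add(-2, Rational(1, 6)) = Rational(-11, 6) ≈ -1.8333)
Mul(-25, Add(d, Mul(9, Mul(Mul(6, 0), -1)))) = Mul(-25, Add(Rational(-11, 6), Mul(9, Mul(Mul(6, 0), -1)))) = Mul(-25, Add(Rational(-11, 6), Mul(9, Mul(0, -1)))) = Mul(-25, Add(Rational(-11, 6), Mul(9, 0))) = Mul(-25, Add(Rational(-11, 6), 0)) = Mul(-25, Rational(-11, 6)) = Rational(275, 6)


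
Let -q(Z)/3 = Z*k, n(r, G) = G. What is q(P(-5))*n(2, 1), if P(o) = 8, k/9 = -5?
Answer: 1080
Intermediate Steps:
k = -45 (k = 9*(-5) = -45)
q(Z) = 135*Z (q(Z) = -3*Z*(-45) = -(-135)*Z = 135*Z)
q(P(-5))*n(2, 1) = (135*8)*1 = 1080*1 = 1080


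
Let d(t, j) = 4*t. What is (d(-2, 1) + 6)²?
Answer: 4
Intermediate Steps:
(d(-2, 1) + 6)² = (4*(-2) + 6)² = (-8 + 6)² = (-2)² = 4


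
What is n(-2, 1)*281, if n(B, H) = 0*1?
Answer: 0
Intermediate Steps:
n(B, H) = 0
n(-2, 1)*281 = 0*281 = 0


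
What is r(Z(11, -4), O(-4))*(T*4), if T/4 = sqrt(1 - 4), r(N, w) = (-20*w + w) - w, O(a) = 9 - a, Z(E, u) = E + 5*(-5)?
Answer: -4160*I*sqrt(3) ≈ -7205.3*I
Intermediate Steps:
Z(E, u) = -25 + E (Z(E, u) = E - 25 = -25 + E)
r(N, w) = -20*w (r(N, w) = -19*w - w = -20*w)
T = 4*I*sqrt(3) (T = 4*sqrt(1 - 4) = 4*sqrt(-3) = 4*(I*sqrt(3)) = 4*I*sqrt(3) ≈ 6.9282*I)
r(Z(11, -4), O(-4))*(T*4) = (-20*(9 - 1*(-4)))*((4*I*sqrt(3))*4) = (-20*(9 + 4))*(16*I*sqrt(3)) = (-20*13)*(16*I*sqrt(3)) = -4160*I*sqrt(3)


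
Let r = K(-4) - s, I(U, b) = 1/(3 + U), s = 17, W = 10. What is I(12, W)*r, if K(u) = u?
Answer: -7/5 ≈ -1.4000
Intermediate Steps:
r = -21 (r = -4 - 1*17 = -4 - 17 = -21)
I(12, W)*r = -21/(3 + 12) = -21/15 = (1/15)*(-21) = -7/5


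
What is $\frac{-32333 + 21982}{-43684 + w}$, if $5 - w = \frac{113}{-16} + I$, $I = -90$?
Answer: $\frac{165616}{697311} \approx 0.23751$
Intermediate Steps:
$w = \frac{1633}{16}$ ($w = 5 - \left(\frac{113}{-16} - 90\right) = 5 - \left(113 \left(- \frac{1}{16}\right) - 90\right) = 5 - \left(- \frac{113}{16} - 90\right) = 5 - - \frac{1553}{16} = 5 + \frac{1553}{16} = \frac{1633}{16} \approx 102.06$)
$\frac{-32333 + 21982}{-43684 + w} = \frac{-32333 + 21982}{-43684 + \frac{1633}{16}} = - \frac{10351}{- \frac{697311}{16}} = \left(-10351\right) \left(- \frac{16}{697311}\right) = \frac{165616}{697311}$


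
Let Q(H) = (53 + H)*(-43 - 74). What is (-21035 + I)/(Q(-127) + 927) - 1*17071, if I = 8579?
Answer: -18181999/1065 ≈ -17072.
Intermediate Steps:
Q(H) = -6201 - 117*H (Q(H) = (53 + H)*(-117) = -6201 - 117*H)
(-21035 + I)/(Q(-127) + 927) - 1*17071 = (-21035 + 8579)/((-6201 - 117*(-127)) + 927) - 1*17071 = -12456/((-6201 + 14859) + 927) - 17071 = -12456/(8658 + 927) - 17071 = -12456/9585 - 17071 = -12456*1/9585 - 17071 = -1384/1065 - 17071 = -18181999/1065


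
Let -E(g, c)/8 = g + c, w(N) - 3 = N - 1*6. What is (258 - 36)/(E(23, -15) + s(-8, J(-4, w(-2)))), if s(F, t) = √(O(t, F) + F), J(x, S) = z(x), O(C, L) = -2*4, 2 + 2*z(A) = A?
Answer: -888/257 - 111*I/514 ≈ -3.4553 - 0.21595*I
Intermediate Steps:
z(A) = -1 + A/2
O(C, L) = -8
w(N) = -3 + N (w(N) = 3 + (N - 1*6) = 3 + (N - 6) = 3 + (-6 + N) = -3 + N)
E(g, c) = -8*c - 8*g (E(g, c) = -8*(g + c) = -8*(c + g) = -8*c - 8*g)
J(x, S) = -1 + x/2
s(F, t) = √(-8 + F)
(258 - 36)/(E(23, -15) + s(-8, J(-4, w(-2)))) = (258 - 36)/((-8*(-15) - 8*23) + √(-8 - 8)) = 222/((120 - 184) + √(-16)) = 222/(-64 + 4*I) = 222*((-64 - 4*I)/4112) = 111*(-64 - 4*I)/2056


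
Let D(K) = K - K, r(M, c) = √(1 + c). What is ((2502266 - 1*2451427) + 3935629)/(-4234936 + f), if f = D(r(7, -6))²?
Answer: -996617/1058734 ≈ -0.94133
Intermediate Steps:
D(K) = 0
f = 0 (f = 0² = 0)
((2502266 - 1*2451427) + 3935629)/(-4234936 + f) = ((2502266 - 1*2451427) + 3935629)/(-4234936 + 0) = ((2502266 - 2451427) + 3935629)/(-4234936) = (50839 + 3935629)*(-1/4234936) = 3986468*(-1/4234936) = -996617/1058734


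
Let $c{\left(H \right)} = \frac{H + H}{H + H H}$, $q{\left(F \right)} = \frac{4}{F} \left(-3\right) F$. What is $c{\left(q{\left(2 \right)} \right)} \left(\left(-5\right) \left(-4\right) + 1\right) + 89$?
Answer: $\frac{937}{11} \approx 85.182$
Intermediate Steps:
$q{\left(F \right)} = -12$ ($q{\left(F \right)} = - \frac{12}{F} F = -12$)
$c{\left(H \right)} = \frac{2 H}{H + H^{2}}$
$c{\left(q{\left(2 \right)} \right)} \left(\left(-5\right) \left(-4\right) + 1\right) + 89 = \frac{2}{1 - 12} \left(\left(-5\right) \left(-4\right) + 1\right) + 89 = \frac{2}{-11} \left(20 + 1\right) + 89 = 2 \left(- \frac{1}{11}\right) 21 + 89 = \left(- \frac{2}{11}\right) 21 + 89 = - \frac{42}{11} + 89 = \frac{937}{11}$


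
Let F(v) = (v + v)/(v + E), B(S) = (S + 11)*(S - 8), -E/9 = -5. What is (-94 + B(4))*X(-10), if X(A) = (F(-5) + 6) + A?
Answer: 1309/2 ≈ 654.50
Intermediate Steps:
E = 45 (E = -9*(-5) = 45)
B(S) = (-8 + S)*(11 + S) (B(S) = (11 + S)*(-8 + S) = (-8 + S)*(11 + S))
F(v) = 2*v/(45 + v) (F(v) = (v + v)/(v + 45) = (2*v)/(45 + v) = 2*v/(45 + v))
X(A) = 23/4 + A (X(A) = (2*(-5)/(45 - 5) + 6) + A = (2*(-5)/40 + 6) + A = (2*(-5)*(1/40) + 6) + A = (-1/4 + 6) + A = 23/4 + A)
(-94 + B(4))*X(-10) = (-94 + (-88 + 4**2 + 3*4))*(23/4 - 10) = (-94 + (-88 + 16 + 12))*(-17/4) = (-94 - 60)*(-17/4) = -154*(-17/4) = 1309/2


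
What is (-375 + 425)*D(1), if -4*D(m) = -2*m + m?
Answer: 25/2 ≈ 12.500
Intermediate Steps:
D(m) = m/4 (D(m) = -(-2*m + m)/4 = -(-1)*m/4 = m/4)
(-375 + 425)*D(1) = (-375 + 425)*((¼)*1) = 50*(¼) = 25/2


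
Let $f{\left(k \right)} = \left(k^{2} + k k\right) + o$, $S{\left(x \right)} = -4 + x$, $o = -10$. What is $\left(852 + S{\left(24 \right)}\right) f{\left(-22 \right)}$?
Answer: $835376$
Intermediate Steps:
$f{\left(k \right)} = -10 + 2 k^{2}$ ($f{\left(k \right)} = \left(k^{2} + k k\right) - 10 = \left(k^{2} + k^{2}\right) - 10 = 2 k^{2} - 10 = -10 + 2 k^{2}$)
$\left(852 + S{\left(24 \right)}\right) f{\left(-22 \right)} = \left(852 + \left(-4 + 24\right)\right) \left(-10 + 2 \left(-22\right)^{2}\right) = \left(852 + 20\right) \left(-10 + 2 \cdot 484\right) = 872 \left(-10 + 968\right) = 872 \cdot 958 = 835376$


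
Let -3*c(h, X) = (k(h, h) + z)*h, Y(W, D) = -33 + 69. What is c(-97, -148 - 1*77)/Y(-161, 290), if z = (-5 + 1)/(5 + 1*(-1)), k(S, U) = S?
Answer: -4753/54 ≈ -88.019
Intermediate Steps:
Y(W, D) = 36
z = -1 (z = -4/(5 - 1) = -4/4 = -4*¼ = -1)
c(h, X) = -h*(-1 + h)/3 (c(h, X) = -(h - 1)*h/3 = -(-1 + h)*h/3 = -h*(-1 + h)/3)
c(-97, -148 - 1*77)/Y(-161, 290) = ((⅓)*(-97)*(1 - 1*(-97)))/36 = ((⅓)*(-97)*(1 + 97))*(1/36) = ((⅓)*(-97)*98)*(1/36) = -9506/3*1/36 = -4753/54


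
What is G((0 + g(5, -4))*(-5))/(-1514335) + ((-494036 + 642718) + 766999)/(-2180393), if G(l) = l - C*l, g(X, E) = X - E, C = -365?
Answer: -270147342885/660369086731 ≈ -0.40909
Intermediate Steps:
G(l) = 366*l (G(l) = l - (-365)*l = l + 365*l = 366*l)
G((0 + g(5, -4))*(-5))/(-1514335) + ((-494036 + 642718) + 766999)/(-2180393) = (366*((0 + (5 - 1*(-4)))*(-5)))/(-1514335) + ((-494036 + 642718) + 766999)/(-2180393) = (366*((0 + (5 + 4))*(-5)))*(-1/1514335) + (148682 + 766999)*(-1/2180393) = (366*((0 + 9)*(-5)))*(-1/1514335) + 915681*(-1/2180393) = (366*(9*(-5)))*(-1/1514335) - 915681/2180393 = (366*(-45))*(-1/1514335) - 915681/2180393 = -16470*(-1/1514335) - 915681/2180393 = 3294/302867 - 915681/2180393 = -270147342885/660369086731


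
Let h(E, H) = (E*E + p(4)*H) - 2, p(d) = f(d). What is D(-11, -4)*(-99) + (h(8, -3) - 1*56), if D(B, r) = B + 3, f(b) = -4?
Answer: 810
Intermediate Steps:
D(B, r) = 3 + B
p(d) = -4
h(E, H) = -2 + E² - 4*H (h(E, H) = (E*E - 4*H) - 2 = (E² - 4*H) - 2 = -2 + E² - 4*H)
D(-11, -4)*(-99) + (h(8, -3) - 1*56) = (3 - 11)*(-99) + ((-2 + 8² - 4*(-3)) - 1*56) = -8*(-99) + ((-2 + 64 + 12) - 56) = 792 + (74 - 56) = 792 + 18 = 810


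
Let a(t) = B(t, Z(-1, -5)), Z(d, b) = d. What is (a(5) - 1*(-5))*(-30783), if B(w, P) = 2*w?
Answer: -461745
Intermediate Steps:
a(t) = 2*t
(a(5) - 1*(-5))*(-30783) = (2*5 - 1*(-5))*(-30783) = (10 + 5)*(-30783) = 15*(-30783) = -461745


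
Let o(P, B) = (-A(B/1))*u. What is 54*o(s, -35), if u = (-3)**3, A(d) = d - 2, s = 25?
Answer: -53946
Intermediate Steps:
A(d) = -2 + d
u = -27
o(P, B) = -54 + 27*B (o(P, B) = -(-2 + B/1)*(-27) = -(-2 + B*1)*(-27) = -(-2 + B)*(-27) = (2 - B)*(-27) = -54 + 27*B)
54*o(s, -35) = 54*(-54 + 27*(-35)) = 54*(-54 - 945) = 54*(-999) = -53946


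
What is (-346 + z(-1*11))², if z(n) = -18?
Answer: 132496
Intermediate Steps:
(-346 + z(-1*11))² = (-346 - 18)² = (-364)² = 132496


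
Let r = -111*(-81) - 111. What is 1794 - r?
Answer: -7086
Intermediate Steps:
r = 8880 (r = 8991 - 111 = 8880)
1794 - r = 1794 - 1*8880 = 1794 - 8880 = -7086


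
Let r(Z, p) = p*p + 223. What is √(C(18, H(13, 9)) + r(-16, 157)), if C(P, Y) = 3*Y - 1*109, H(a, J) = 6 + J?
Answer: 2*√6202 ≈ 157.51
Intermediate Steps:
C(P, Y) = -109 + 3*Y (C(P, Y) = 3*Y - 109 = -109 + 3*Y)
r(Z, p) = 223 + p² (r(Z, p) = p² + 223 = 223 + p²)
√(C(18, H(13, 9)) + r(-16, 157)) = √((-109 + 3*(6 + 9)) + (223 + 157²)) = √((-109 + 3*15) + (223 + 24649)) = √((-109 + 45) + 24872) = √(-64 + 24872) = √24808 = 2*√6202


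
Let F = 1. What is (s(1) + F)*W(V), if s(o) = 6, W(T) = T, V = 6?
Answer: 42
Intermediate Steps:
(s(1) + F)*W(V) = (6 + 1)*6 = 7*6 = 42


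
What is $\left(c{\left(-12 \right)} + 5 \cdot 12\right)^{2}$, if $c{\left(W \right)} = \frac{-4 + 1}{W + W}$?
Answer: $\frac{231361}{64} \approx 3615.0$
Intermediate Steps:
$c{\left(W \right)} = - \frac{3}{2 W}$
$\left(c{\left(-12 \right)} + 5 \cdot 12\right)^{2} = \left(- \frac{3}{2 \left(-12\right)} + 5 \cdot 12\right)^{2} = \left(\left(- \frac{3}{2}\right) \left(- \frac{1}{12}\right) + 60\right)^{2} = \left(\frac{1}{8} + 60\right)^{2} = \left(\frac{481}{8}\right)^{2} = \frac{231361}{64}$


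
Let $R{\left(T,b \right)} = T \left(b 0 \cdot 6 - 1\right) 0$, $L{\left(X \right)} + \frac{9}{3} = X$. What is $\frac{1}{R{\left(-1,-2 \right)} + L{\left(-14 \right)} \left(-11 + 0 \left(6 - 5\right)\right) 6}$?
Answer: $\frac{1}{1122} \approx 0.00089127$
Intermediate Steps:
$L{\left(X \right)} = -3 + X$
$R{\left(T,b \right)} = 0$ ($R{\left(T,b \right)} = T \left(0 \cdot 6 - 1\right) 0 = T \left(0 - 1\right) 0 = T \left(-1\right) 0 = - T 0 = 0$)
$\frac{1}{R{\left(-1,-2 \right)} + L{\left(-14 \right)} \left(-11 + 0 \left(6 - 5\right)\right) 6} = \frac{1}{0 + \left(-3 - 14\right) \left(-11 + 0 \left(6 - 5\right)\right) 6} = \frac{1}{0 - 17 \left(-11 + 0 \cdot 1\right) 6} = \frac{1}{0 - 17 \left(-11 + 0\right) 6} = \frac{1}{0 - 17 \left(\left(-11\right) 6\right)} = \frac{1}{0 - -1122} = \frac{1}{0 + 1122} = \frac{1}{1122}$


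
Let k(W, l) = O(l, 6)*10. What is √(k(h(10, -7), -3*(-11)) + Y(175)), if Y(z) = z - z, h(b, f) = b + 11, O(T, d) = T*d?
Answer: 6*√55 ≈ 44.497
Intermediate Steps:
h(b, f) = 11 + b
Y(z) = 0
k(W, l) = 60*l (k(W, l) = (l*6)*10 = (6*l)*10 = 60*l)
√(k(h(10, -7), -3*(-11)) + Y(175)) = √(60*(-3*(-11)) + 0) = √(60*33 + 0) = √(1980 + 0) = √1980 = 6*√55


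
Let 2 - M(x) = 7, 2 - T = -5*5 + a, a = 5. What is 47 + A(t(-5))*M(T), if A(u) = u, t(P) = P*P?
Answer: -78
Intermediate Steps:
t(P) = P²
T = 22 (T = 2 - (-5*5 + 5) = 2 - (-25 + 5) = 2 - 1*(-20) = 2 + 20 = 22)
M(x) = -5 (M(x) = 2 - 1*7 = 2 - 7 = -5)
47 + A(t(-5))*M(T) = 47 + (-5)²*(-5) = 47 + 25*(-5) = 47 - 125 = -78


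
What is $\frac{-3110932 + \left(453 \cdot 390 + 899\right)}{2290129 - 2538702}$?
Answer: $\frac{2933363}{248573} \approx 11.801$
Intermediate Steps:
$\frac{-3110932 + \left(453 \cdot 390 + 899\right)}{2290129 - 2538702} = \frac{-3110932 + \left(176670 + 899\right)}{2290129 - 2538702} = \frac{-3110932 + 177569}{-248573} = \left(-2933363\right) \left(- \frac{1}{248573}\right) = \frac{2933363}{248573}$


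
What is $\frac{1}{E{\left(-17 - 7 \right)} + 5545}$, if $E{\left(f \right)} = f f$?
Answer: $\frac{1}{6121} \approx 0.00016337$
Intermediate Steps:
$E{\left(f \right)} = f^{2}$
$\frac{1}{E{\left(-17 - 7 \right)} + 5545} = \frac{1}{\left(-17 - 7\right)^{2} + 5545} = \frac{1}{\left(-24\right)^{2} + 5545} = \frac{1}{576 + 5545} = \frac{1}{6121}$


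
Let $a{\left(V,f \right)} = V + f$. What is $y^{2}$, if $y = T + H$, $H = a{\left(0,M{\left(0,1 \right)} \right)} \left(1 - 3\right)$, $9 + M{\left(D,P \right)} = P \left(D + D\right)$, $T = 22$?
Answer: $1600$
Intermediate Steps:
$M{\left(D,P \right)} = -9 + 2 D P$ ($M{\left(D,P \right)} = -9 + P \left(D + D\right) = -9 + P 2 D = -9 + 2 D P$)
$H = 18$ ($H = \left(0 - \left(9 + 0 \cdot 1\right)\right) \left(1 - 3\right) = \left(0 + \left(-9 + 0\right)\right) \left(-2\right) = \left(0 - 9\right) \left(-2\right) = \left(-9\right) \left(-2\right) = 18$)
$y = 40$ ($y = 22 + 18 = 40$)
$y^{2} = 40^{2} = 1600$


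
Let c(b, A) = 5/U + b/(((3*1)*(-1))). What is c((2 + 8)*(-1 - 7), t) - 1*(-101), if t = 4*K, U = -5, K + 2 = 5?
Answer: 380/3 ≈ 126.67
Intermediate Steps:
K = 3 (K = -2 + 5 = 3)
t = 12 (t = 4*3 = 12)
c(b, A) = -1 - b/3 (c(b, A) = 5/(-5) + b/(((3*1)*(-1))) = 5*(-⅕) + b/((3*(-1))) = -1 + b/(-3) = -1 + b*(-⅓) = -1 - b/3)
c((2 + 8)*(-1 - 7), t) - 1*(-101) = (-1 - (2 + 8)*(-1 - 7)/3) - 1*(-101) = (-1 - 10*(-8)/3) + 101 = (-1 - ⅓*(-80)) + 101 = (-1 + 80/3) + 101 = 77/3 + 101 = 380/3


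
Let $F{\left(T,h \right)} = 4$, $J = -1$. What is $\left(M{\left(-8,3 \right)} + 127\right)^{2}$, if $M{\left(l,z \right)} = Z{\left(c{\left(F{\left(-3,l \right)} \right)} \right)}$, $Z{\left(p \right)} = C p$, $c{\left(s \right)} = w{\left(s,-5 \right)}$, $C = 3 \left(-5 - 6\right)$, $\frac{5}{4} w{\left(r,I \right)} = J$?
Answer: $\frac{588289}{25} \approx 23532.0$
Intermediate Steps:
$w{\left(r,I \right)} = - \frac{4}{5}$ ($w{\left(r,I \right)} = \frac{4}{5} \left(-1\right) = - \frac{4}{5}$)
$C = -33$ ($C = 3 \left(-5 - 6\right) = 3 \left(-11\right) = -33$)
$c{\left(s \right)} = - \frac{4}{5}$
$Z{\left(p \right)} = - 33 p$
$M{\left(l,z \right)} = \frac{132}{5}$ ($M{\left(l,z \right)} = \left(-33\right) \left(- \frac{4}{5}\right) = \frac{132}{5}$)
$\left(M{\left(-8,3 \right)} + 127\right)^{2} = \left(\frac{132}{5} + 127\right)^{2} = \left(\frac{767}{5}\right)^{2} = \frac{588289}{25}$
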